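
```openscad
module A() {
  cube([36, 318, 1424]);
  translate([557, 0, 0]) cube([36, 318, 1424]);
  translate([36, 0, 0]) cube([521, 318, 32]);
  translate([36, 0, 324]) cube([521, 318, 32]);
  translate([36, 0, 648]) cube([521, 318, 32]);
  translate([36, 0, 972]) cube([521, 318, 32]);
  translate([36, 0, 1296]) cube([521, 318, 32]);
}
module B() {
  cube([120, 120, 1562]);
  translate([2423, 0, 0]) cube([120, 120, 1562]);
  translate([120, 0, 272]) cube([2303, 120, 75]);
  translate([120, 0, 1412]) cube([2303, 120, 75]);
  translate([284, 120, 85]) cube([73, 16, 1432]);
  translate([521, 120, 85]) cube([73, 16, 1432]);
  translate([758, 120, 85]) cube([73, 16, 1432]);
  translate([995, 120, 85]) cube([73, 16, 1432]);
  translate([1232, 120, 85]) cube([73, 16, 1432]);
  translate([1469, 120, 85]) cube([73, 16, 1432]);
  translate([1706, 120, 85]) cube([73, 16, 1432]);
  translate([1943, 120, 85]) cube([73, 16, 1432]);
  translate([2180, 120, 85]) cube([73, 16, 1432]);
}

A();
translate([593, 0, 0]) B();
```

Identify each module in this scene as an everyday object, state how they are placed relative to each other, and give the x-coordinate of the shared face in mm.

A is a bookshelf. B is a fence section. The fence section is against the bookshelf's +x side, with their −y faces flush. The x-coordinate of the shared face is 593 mm.

The bookshelf's +x face and the fence section's −x face are both at x = 593 mm.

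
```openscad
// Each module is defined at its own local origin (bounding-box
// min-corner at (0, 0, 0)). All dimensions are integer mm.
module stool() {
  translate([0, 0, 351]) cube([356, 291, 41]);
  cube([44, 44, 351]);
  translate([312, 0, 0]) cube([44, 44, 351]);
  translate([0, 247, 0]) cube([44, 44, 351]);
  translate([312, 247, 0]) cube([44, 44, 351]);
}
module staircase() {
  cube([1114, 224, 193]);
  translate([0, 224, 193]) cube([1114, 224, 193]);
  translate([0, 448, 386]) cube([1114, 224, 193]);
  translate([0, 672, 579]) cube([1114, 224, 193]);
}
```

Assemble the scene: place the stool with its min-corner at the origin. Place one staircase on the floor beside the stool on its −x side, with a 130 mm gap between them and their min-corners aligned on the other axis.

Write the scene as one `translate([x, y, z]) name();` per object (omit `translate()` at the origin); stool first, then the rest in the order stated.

stool();
translate([-1244, 0, 0]) staircase();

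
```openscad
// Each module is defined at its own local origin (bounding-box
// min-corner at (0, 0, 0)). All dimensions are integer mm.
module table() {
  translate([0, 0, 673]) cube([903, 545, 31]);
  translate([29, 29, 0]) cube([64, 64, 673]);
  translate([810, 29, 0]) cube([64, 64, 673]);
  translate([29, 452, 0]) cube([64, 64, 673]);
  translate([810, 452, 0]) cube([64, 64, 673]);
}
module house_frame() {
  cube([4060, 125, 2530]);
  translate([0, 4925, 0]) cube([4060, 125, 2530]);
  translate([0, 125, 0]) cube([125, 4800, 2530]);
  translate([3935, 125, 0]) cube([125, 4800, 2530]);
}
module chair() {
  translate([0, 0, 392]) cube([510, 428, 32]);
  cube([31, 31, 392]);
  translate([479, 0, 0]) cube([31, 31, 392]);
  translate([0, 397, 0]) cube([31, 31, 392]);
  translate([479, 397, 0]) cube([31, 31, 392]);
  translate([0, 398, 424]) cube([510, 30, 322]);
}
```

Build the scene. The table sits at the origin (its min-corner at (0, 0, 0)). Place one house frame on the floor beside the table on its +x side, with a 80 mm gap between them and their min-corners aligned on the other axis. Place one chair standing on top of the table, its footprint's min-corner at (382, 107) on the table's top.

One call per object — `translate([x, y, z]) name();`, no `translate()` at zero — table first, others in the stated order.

table();
translate([983, 0, 0]) house_frame();
translate([382, 107, 704]) chair();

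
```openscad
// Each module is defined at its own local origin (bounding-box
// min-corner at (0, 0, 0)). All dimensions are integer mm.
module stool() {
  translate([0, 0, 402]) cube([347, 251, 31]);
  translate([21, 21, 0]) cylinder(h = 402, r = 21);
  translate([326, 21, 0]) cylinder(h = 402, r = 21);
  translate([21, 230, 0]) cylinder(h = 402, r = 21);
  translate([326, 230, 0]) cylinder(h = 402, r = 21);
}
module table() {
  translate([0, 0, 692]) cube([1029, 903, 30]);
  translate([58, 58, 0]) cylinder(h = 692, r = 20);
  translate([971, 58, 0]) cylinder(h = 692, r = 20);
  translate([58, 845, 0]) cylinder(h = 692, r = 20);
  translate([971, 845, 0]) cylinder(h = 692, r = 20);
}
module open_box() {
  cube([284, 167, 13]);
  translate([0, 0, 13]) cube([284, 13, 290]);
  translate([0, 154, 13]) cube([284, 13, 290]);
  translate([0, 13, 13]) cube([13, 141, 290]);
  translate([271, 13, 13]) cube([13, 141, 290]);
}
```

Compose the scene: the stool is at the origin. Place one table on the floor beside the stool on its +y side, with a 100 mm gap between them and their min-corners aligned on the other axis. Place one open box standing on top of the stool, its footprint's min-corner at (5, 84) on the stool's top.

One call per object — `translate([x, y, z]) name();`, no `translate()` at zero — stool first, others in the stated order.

stool();
translate([0, 351, 0]) table();
translate([5, 84, 433]) open_box();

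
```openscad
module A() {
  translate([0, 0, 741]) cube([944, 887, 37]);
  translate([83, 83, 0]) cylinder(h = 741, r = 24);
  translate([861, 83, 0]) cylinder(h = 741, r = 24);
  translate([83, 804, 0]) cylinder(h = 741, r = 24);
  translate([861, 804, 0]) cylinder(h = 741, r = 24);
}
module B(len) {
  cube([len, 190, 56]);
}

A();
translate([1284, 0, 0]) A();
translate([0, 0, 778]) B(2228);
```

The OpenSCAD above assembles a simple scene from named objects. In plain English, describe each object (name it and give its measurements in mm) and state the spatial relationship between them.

A is a table with a 944×887 mm rectangular top, 37 mm thick, top surface at z = 778 mm, supported by four round legs of 48 mm diameter, each leg's bounding box inset 59 mm from the nearest pair of top edges, running from the floor.

B is a rectangular beam 2228 mm long (x), 190 mm deep (y), 56 mm thick (z).

The beam spans the tops of two tables placed 340 mm apart, resting at z = 778 mm.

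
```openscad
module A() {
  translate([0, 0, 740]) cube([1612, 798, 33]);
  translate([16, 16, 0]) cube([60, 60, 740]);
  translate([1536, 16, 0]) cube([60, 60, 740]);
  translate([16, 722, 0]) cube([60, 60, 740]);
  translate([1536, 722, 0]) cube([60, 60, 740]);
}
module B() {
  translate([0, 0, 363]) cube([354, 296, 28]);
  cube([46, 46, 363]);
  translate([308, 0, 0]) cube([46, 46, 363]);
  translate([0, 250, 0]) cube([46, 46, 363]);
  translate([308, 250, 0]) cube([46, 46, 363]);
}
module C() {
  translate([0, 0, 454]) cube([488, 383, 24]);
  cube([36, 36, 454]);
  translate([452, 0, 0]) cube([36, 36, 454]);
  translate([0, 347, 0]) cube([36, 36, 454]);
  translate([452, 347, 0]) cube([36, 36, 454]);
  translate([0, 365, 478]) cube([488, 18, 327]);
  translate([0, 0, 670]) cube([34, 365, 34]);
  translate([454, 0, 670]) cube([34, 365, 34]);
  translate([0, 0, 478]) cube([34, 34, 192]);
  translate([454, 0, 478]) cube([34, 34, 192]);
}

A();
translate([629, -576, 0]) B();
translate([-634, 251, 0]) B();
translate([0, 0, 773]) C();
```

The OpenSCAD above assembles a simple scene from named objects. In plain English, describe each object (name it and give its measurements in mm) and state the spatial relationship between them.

A is a rectangular dining table. The top is 1612×798×33 mm with its upper surface at z = 773 mm. It stands on four 60×60 mm square legs, each inset 16 mm from the nearest pair of top edges, running from the floor to the underside of the top.

B is a four-legged stool. The seat is a 354×296×28 mm slab whose top surface is at z = 391 mm; four square legs, each 46×46 mm in cross-section, run from the floor (z = 0) to the underside of the seat, each flush with a corner of the seat.

C is a chair. The seat is a 488×383×24 mm slab with its top at z = 478 mm, on four 36×36 mm corner legs (flush with the seat edges, standing on z = 0). A flat backrest 18 mm thick, 327 mm tall, spans the full seat width and rises from the seat top along its +y edge, rear face flush with the rear of the seat. Two armrests of 34×34 mm section run along each side from the seat's front edge to the front of the backrest, top faces 226 mm above the seat top and outer faces flush with the seat's x-edges; a 34×34 mm post under the front of each armrest stands on the seat at the front corner.

Two stools sit around the table at the −y, −x sides. The chair is on top of the table.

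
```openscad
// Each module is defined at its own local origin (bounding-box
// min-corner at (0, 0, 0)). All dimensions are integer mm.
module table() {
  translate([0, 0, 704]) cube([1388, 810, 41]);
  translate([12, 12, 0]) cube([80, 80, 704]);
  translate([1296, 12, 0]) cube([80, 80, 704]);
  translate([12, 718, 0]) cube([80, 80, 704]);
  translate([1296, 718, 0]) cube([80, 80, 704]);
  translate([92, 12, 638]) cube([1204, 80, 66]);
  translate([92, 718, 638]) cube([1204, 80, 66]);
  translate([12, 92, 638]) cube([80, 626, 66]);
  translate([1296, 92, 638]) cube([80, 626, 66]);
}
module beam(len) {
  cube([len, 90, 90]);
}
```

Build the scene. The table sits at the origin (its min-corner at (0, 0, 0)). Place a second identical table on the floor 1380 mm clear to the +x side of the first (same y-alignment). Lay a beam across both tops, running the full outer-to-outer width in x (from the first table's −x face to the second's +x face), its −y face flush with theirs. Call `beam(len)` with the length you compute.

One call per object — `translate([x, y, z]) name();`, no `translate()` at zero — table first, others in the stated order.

table();
translate([2768, 0, 0]) table();
translate([0, 0, 745]) beam(4156);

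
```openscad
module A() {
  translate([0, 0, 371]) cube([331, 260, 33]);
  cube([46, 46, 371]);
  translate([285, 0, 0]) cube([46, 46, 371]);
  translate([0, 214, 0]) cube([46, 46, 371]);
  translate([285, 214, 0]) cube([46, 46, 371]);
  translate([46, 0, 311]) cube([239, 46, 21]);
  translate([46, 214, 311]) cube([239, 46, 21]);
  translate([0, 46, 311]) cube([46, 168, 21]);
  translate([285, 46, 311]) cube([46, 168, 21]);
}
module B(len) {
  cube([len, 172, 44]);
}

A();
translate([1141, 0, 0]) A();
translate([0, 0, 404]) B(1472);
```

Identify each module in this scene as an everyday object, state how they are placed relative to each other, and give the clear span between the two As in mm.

A is a stool. B is a beam. A beam spans the tops of two stools. The clear span between the two stools is 810 mm.

Second stool starts at x = 1141; first ends at x = 331; clear span = 1141 − 331 = 810 mm.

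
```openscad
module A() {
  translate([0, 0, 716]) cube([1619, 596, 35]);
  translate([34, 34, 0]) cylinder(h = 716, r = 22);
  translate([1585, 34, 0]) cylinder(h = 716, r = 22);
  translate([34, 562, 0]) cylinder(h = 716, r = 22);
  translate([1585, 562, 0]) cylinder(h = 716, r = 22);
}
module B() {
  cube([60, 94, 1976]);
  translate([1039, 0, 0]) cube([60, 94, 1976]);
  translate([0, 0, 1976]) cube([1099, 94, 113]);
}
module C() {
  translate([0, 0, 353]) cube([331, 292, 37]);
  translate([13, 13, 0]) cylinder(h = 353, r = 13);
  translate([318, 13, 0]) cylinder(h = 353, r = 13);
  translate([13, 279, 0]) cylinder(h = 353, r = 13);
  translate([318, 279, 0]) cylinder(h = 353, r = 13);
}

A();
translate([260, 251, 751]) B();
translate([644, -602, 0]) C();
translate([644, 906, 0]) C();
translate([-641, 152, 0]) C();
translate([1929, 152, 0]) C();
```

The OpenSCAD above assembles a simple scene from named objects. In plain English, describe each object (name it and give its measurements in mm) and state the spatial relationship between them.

A is a table with a 1619×596 mm rectangular top, 35 mm thick, top surface at z = 751 mm, supported by four round legs of 44 mm diameter, each leg's bounding box inset 12 mm from the nearest pair of top edges, running from the floor.

B is a rectangular door frame: two vertical jambs of 60×94 mm section, 1976 mm tall, with a clear opening 979 mm wide between their inner faces. A header 113 mm tall and 94 mm deep lies on top of the jambs and spans the full outside width.

C is a four-legged stool. The seat is 331×292 mm, 37 mm thick, top at z = 390 mm. It stands on four round legs, each 26 mm in diameter, from z = 0 to the seat underside, each leg's axis is inset half a diameter from the nearest pair of seat edges (so the leg's bounding box is flush with the corner).

The door frame is on top of the table, centred. Four stools sit around the table at the −y, +y, −x, +x sides.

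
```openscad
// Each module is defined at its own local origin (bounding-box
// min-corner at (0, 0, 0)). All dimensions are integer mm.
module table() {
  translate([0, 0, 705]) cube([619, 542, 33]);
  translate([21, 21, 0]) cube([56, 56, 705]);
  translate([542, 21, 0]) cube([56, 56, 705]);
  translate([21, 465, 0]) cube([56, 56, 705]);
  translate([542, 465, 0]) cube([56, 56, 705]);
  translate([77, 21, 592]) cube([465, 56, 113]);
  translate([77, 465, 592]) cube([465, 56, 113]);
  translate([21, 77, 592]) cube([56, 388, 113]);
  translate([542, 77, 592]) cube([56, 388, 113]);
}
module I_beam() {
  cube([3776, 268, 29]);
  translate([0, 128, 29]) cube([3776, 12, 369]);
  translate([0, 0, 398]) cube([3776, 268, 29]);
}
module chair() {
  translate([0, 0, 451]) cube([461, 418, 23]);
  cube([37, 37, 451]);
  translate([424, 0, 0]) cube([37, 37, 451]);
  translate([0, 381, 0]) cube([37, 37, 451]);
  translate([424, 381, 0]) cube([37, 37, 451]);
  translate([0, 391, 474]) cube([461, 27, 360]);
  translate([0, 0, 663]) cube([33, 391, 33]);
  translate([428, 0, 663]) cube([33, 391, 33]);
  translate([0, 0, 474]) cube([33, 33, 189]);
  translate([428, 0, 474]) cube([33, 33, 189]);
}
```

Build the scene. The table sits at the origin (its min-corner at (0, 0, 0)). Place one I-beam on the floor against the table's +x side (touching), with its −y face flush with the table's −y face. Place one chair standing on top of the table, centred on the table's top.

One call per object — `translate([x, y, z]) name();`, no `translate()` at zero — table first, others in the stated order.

table();
translate([619, 0, 0]) I_beam();
translate([79, 62, 738]) chair();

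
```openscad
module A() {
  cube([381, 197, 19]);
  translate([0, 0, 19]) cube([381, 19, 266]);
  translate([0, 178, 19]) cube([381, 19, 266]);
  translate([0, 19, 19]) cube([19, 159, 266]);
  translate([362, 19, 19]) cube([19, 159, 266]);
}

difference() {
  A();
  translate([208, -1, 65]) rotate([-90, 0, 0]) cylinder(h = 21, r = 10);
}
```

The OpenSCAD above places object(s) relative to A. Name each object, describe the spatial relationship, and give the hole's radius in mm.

The subtracted cylinder has r = 10 mm.

A is an open box. The open box has a circular hole through its front wall. The hole's radius is 10 mm.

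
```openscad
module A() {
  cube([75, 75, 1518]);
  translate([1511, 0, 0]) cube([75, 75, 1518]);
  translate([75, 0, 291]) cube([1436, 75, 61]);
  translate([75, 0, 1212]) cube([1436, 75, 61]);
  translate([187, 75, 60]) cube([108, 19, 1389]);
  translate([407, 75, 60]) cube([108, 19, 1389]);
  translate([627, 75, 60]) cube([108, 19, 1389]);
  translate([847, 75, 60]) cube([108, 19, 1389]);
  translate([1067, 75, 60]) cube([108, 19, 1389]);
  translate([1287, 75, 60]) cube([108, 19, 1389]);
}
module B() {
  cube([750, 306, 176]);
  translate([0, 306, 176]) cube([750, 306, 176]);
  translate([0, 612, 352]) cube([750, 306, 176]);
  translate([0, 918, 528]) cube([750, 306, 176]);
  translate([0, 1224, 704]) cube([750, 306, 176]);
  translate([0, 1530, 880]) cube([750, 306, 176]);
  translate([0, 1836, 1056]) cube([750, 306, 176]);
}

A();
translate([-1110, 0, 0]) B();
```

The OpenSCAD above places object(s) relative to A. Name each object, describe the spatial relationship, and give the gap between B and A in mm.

The staircase's nearest face is 360 mm from the fence section's −x face.

A is a fence section. B is a staircase. The staircase is on the floor beside the fence section on its −x side. The gap between the staircase and the fence section is 360 mm.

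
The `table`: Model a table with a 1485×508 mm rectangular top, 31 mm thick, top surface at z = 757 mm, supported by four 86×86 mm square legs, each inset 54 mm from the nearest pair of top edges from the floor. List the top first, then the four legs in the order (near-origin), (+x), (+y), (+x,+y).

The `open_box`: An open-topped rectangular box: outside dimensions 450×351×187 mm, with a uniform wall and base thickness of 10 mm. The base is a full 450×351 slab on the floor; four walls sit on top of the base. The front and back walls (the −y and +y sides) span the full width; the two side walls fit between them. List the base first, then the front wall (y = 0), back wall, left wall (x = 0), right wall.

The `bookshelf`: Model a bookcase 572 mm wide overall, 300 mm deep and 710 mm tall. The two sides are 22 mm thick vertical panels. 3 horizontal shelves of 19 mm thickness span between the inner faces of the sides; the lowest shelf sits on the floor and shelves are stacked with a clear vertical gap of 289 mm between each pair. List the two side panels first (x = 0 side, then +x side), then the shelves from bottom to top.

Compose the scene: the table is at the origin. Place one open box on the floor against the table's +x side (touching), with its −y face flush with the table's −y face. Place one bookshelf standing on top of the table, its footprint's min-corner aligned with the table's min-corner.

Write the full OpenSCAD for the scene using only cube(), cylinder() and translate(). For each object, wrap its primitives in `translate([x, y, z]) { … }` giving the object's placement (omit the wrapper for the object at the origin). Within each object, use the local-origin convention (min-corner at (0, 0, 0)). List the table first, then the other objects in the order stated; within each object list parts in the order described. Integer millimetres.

translate([0, 0, 726]) cube([1485, 508, 31]);
translate([54, 54, 0]) cube([86, 86, 726]);
translate([1345, 54, 0]) cube([86, 86, 726]);
translate([54, 368, 0]) cube([86, 86, 726]);
translate([1345, 368, 0]) cube([86, 86, 726]);
translate([1485, 0, 0]) {
  cube([450, 351, 10]);
  translate([0, 0, 10]) cube([450, 10, 177]);
  translate([0, 341, 10]) cube([450, 10, 177]);
  translate([0, 10, 10]) cube([10, 331, 177]);
  translate([440, 10, 10]) cube([10, 331, 177]);
}
translate([0, 0, 757]) {
  cube([22, 300, 710]);
  translate([550, 0, 0]) cube([22, 300, 710]);
  translate([22, 0, 0]) cube([528, 300, 19]);
  translate([22, 0, 308]) cube([528, 300, 19]);
  translate([22, 0, 616]) cube([528, 300, 19]);
}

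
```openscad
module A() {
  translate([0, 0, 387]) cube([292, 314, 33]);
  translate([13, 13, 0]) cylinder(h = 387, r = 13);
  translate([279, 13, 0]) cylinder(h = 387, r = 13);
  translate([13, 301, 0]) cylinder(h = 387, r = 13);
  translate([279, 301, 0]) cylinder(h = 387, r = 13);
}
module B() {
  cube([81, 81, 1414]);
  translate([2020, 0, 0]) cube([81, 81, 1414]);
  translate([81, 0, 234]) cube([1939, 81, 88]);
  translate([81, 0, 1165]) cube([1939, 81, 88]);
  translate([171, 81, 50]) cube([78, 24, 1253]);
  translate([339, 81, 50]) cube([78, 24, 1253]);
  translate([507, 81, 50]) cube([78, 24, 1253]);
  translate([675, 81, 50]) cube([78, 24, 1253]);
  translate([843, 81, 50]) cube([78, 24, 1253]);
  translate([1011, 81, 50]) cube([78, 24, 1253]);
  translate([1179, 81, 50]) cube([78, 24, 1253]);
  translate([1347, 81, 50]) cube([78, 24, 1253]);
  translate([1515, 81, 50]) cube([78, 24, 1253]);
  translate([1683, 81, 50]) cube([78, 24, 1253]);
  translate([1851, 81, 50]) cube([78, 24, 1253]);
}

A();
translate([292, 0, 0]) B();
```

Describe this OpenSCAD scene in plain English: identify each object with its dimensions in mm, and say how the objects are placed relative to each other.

A is a four-legged stool. The seat is a 292×314×33 mm slab whose top surface is at z = 420 mm; four round legs, each 26 mm in diameter, run from the floor (z = 0) to the underside of the seat, each leg's axis is inset half a diameter from the nearest pair of seat edges (so the leg's bounding box is flush with the corner).

B is a fence section. Two 81×81 mm posts, 1414 mm tall, stand on the floor with a clear span of 1939 mm between their inner faces. Two horizontal rails of 81×88 mm section span the gap between the posts with their undersides at z = 234 mm and z = 1165 mm, flush with the posts' −y face. 11 pickets, each 78 mm wide, 24 mm thick and 1253 mm tall, are fixed to the +y face of the rails with their bottoms at z = 50 mm, evenly spaced across the span with equal gaps (rounded down to the nearest mm) at the −x end and between each pair — any rounding remainder accumulates at the +x end.

The fence section is against the stool's +x side, with their −y faces flush.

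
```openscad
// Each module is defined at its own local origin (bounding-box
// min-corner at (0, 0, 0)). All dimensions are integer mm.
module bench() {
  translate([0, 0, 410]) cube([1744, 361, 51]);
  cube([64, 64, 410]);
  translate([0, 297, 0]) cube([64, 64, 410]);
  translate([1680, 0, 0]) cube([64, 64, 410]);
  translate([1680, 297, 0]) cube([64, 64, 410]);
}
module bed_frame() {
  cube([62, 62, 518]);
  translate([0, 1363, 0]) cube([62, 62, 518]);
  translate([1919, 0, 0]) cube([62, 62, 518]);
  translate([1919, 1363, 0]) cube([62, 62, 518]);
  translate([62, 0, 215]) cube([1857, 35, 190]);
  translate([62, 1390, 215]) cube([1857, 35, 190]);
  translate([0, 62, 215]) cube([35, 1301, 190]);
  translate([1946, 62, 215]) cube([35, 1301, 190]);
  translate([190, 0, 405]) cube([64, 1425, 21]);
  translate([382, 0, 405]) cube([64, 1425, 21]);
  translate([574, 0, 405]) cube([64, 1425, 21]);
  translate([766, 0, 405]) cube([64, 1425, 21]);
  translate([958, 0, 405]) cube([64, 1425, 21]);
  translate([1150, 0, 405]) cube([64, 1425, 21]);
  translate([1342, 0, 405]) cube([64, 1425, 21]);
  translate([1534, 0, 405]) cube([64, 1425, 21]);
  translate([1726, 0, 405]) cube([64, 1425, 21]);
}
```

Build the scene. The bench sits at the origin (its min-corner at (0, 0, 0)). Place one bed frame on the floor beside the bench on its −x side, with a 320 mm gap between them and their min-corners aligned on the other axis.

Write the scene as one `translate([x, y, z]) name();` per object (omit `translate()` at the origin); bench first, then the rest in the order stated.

bench();
translate([-2301, 0, 0]) bed_frame();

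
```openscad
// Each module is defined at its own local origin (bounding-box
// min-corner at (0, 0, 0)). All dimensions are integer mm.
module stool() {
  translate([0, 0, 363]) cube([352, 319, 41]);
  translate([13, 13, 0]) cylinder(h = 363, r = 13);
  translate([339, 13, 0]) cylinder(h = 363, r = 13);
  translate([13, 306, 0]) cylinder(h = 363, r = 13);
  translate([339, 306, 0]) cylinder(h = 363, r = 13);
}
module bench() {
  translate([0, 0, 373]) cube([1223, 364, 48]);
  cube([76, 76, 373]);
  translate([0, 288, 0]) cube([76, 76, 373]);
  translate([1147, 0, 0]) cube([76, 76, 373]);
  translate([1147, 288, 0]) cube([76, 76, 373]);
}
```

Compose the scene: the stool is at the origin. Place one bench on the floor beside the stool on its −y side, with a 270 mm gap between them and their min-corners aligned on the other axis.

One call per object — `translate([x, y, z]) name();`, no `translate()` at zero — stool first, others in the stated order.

stool();
translate([0, -634, 0]) bench();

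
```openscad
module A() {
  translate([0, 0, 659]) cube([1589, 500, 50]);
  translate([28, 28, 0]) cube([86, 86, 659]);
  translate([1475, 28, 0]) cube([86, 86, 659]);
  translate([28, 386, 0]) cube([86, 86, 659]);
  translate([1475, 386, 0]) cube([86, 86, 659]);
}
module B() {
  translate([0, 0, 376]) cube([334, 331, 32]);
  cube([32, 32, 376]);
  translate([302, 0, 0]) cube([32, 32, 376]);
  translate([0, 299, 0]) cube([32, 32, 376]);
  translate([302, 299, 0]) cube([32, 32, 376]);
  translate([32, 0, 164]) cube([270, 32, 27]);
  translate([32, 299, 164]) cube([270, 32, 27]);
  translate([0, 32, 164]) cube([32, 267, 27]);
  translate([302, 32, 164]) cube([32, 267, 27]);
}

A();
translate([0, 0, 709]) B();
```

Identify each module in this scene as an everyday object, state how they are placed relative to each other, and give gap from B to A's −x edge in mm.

The stool's min-x is at 0; the table's min-x is 0; gap = 0 mm.

A is a table. B is a stool. The stool is on top of the table. The gap from the stool to the table's −x edge is 0 mm.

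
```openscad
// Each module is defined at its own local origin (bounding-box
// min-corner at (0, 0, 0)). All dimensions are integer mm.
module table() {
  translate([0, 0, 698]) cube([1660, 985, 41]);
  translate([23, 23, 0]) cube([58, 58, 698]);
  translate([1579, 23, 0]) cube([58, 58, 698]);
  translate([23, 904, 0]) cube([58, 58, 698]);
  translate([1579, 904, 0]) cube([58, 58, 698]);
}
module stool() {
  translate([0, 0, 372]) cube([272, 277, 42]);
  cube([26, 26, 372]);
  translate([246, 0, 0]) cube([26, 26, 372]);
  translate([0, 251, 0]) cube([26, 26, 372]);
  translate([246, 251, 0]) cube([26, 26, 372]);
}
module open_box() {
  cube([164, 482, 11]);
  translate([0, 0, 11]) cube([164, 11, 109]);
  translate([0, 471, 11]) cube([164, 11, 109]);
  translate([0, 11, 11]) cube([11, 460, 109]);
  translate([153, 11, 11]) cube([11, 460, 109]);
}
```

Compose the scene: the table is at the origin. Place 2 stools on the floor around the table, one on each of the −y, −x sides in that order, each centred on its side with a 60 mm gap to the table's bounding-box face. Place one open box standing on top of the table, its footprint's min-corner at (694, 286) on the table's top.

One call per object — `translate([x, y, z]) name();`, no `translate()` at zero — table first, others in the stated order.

table();
translate([694, -337, 0]) stool();
translate([-332, 354, 0]) stool();
translate([694, 286, 739]) open_box();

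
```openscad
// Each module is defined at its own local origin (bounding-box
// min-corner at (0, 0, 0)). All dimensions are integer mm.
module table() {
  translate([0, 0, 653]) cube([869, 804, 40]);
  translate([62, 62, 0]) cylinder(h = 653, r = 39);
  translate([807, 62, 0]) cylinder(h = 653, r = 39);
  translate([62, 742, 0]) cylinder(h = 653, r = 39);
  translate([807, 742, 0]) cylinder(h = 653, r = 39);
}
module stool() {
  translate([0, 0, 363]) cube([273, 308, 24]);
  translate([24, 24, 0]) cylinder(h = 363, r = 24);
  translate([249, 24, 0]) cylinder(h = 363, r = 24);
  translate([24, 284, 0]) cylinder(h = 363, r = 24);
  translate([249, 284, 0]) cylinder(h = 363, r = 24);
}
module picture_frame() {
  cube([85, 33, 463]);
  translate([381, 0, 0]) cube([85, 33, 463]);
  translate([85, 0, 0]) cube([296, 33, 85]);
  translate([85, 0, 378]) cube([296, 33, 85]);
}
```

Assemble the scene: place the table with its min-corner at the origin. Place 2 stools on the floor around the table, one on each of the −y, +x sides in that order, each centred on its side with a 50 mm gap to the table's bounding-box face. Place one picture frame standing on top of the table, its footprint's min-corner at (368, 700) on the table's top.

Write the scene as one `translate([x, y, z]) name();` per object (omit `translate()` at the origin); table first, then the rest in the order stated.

table();
translate([298, -358, 0]) stool();
translate([919, 248, 0]) stool();
translate([368, 700, 693]) picture_frame();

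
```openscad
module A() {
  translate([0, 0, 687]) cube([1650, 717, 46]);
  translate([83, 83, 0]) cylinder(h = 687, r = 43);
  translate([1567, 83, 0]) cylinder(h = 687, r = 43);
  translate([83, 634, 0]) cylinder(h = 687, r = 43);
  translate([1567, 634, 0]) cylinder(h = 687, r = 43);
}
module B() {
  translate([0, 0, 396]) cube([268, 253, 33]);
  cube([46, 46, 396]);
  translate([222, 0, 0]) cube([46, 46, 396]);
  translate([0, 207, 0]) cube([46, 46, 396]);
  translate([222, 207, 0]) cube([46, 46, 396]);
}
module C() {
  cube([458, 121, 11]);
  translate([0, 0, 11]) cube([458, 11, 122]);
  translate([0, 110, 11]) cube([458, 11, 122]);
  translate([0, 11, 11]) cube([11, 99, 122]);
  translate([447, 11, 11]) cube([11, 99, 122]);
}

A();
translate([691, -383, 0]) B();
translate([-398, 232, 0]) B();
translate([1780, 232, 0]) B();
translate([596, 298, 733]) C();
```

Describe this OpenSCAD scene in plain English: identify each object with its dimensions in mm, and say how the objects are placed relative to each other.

A is a table: top 1650 mm (x) × 717 mm (y), 46 mm thick, upper face at z = 733 mm, on four round legs of 86 mm diameter, each leg's bounding box inset 40 mm from the nearest pair of top edges, running from z = 0 to the bottom of the top.

B is a four-legged stool. The seat is a 268×253×33 mm slab whose top surface is at z = 429 mm; four square legs, each 46×46 mm in cross-section, run from the floor (z = 0) to the underside of the seat, each flush with a corner of the seat.

C is an open storage box with external size 458×121×133 mm and wall thickness 11 mm (the base is also 11 mm thick). The base covers the whole footprint; the four walls stand on the base, with the y-facing walls full-width and the x-facing walls fitting between their inner faces.

Three stools sit around the table at the −y, −x, +x sides. The open box is on top of the table, centred.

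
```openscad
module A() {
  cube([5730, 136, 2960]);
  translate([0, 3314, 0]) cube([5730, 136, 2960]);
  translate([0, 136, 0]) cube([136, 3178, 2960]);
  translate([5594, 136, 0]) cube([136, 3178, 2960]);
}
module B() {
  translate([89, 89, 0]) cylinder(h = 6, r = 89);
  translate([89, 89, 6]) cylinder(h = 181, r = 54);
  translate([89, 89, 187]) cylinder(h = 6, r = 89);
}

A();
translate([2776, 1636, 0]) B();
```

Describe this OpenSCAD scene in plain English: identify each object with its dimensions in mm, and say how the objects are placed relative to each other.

A is a box-shaped house frame (walls only): outside footprint 5730×3450 mm, wall height 2960 mm, wall thickness 136 mm. The two y-facing walls run the full x-width; the two x-facing walls fit between the inner faces of the y-facing walls.

B is a spool: two coaxial disc flanges of radius 89 mm and thickness 6 mm, joined by a core cylinder of radius 54 mm and height 181 mm. The lower flange rests on z = 0 and the three cylinders share a vertical axis.

The spool sits inside the house frame, centred.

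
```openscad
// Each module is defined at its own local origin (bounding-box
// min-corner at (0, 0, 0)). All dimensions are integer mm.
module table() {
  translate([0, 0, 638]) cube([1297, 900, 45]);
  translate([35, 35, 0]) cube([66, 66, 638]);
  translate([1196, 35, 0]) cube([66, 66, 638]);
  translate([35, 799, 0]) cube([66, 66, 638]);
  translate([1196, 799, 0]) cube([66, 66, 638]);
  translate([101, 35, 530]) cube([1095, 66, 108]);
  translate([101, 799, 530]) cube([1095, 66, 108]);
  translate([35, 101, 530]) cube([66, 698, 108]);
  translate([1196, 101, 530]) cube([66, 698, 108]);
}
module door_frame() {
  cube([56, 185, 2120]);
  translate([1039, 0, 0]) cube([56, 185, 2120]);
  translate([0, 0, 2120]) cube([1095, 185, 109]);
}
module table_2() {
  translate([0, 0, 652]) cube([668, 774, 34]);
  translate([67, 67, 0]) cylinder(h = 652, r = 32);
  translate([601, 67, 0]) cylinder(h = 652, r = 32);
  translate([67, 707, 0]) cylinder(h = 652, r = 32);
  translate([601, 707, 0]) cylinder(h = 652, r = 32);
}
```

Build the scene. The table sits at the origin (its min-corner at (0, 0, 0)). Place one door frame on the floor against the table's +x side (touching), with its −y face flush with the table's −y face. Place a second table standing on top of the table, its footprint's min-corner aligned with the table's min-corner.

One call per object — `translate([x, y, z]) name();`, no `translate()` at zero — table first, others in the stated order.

table();
translate([1297, 0, 0]) door_frame();
translate([0, 0, 683]) table_2();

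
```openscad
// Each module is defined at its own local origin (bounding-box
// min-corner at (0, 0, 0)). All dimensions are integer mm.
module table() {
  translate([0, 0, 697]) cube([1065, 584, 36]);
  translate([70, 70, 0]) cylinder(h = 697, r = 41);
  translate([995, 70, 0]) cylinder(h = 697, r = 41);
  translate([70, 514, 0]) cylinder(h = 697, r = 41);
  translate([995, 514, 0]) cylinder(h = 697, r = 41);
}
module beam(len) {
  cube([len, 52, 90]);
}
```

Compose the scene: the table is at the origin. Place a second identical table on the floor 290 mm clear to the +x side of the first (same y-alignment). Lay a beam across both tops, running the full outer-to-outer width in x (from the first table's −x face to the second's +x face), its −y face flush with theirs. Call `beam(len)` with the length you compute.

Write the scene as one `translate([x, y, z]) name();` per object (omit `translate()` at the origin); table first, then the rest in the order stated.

table();
translate([1355, 0, 0]) table();
translate([0, 0, 733]) beam(2420);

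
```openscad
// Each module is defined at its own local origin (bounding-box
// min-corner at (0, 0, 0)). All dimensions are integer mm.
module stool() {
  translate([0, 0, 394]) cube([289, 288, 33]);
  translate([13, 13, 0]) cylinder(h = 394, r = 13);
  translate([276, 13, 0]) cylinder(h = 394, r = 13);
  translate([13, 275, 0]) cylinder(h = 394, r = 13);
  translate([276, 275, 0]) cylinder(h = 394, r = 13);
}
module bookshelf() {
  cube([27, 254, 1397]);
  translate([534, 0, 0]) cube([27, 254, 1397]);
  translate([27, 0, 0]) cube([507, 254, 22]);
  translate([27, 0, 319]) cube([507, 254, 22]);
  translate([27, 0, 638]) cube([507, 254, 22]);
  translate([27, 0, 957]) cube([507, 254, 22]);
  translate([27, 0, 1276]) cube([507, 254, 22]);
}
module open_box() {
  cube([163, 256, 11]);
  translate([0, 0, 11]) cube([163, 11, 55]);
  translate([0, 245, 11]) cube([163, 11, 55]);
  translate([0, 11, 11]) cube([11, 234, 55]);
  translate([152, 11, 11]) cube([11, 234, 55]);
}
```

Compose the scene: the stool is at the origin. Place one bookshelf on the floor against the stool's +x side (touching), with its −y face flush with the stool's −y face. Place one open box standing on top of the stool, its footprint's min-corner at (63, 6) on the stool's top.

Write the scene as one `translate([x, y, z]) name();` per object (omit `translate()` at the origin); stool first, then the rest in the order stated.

stool();
translate([289, 0, 0]) bookshelf();
translate([63, 6, 427]) open_box();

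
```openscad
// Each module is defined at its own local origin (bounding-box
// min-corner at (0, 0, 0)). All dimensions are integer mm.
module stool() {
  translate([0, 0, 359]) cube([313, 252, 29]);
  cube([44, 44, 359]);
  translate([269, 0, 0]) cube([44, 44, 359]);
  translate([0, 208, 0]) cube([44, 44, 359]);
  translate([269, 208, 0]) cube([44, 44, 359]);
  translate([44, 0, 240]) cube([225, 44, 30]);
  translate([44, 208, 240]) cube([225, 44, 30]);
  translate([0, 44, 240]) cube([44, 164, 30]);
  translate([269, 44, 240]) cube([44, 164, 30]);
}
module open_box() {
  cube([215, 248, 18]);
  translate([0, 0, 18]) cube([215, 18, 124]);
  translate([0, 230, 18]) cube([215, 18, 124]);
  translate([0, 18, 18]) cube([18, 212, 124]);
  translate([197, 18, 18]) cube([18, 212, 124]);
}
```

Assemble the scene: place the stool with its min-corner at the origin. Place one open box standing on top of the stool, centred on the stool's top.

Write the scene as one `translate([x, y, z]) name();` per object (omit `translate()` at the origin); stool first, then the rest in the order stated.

stool();
translate([49, 2, 388]) open_box();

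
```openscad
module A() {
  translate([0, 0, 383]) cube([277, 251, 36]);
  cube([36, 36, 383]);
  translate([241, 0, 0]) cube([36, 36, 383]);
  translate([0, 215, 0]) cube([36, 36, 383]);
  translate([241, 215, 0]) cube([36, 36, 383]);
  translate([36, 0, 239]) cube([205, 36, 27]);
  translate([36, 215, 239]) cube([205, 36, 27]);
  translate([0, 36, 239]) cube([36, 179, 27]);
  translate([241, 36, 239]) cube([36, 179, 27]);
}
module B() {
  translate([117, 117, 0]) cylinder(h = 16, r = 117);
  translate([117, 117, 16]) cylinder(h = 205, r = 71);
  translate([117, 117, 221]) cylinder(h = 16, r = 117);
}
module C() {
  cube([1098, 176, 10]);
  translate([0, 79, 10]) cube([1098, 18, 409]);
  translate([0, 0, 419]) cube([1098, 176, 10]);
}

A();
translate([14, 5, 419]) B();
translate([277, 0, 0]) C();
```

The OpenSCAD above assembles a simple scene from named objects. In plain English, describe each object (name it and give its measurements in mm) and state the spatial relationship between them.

A is a four-legged stool. The seat is 277×251 mm, 36 mm thick, top at z = 419 mm. It stands on four square legs, each 36×36 mm in cross-section, from z = 0 to the seat underside, each flush with a corner of the seat. Four stretchers, 36 mm wide and 27 mm tall, connect adjacent legs with their undersides at z = 239 mm, each running between the inner faces of the legs it joins and aligned with the legs' outer faces on the other axis.

B is a spool: two coaxial disc flanges of radius 117 mm and thickness 16 mm, joined by a core cylinder of radius 71 mm and height 205 mm. The lower flange rests on z = 0 and the three cylinders share a vertical axis.

C is an I-beam lying along x, 1098 mm long. Overall section height 429 mm. Two flanges 176 mm wide (y) and 10 mm thick, one on the floor and one at the top; a web 18 mm thick runs between them, centred on the flange width.

The spool is on top of the stool. The I-beam is against the stool's +x side, with their −y faces flush.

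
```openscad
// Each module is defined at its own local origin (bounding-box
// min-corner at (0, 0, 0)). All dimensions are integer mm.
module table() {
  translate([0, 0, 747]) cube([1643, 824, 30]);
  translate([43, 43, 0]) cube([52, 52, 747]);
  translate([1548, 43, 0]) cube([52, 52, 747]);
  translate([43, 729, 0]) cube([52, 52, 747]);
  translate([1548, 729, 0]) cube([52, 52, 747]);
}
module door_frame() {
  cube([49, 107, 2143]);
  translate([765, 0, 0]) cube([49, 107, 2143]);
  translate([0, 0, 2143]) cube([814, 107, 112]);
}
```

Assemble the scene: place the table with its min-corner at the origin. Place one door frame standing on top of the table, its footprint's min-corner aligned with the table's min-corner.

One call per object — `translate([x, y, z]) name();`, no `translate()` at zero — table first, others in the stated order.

table();
translate([0, 0, 777]) door_frame();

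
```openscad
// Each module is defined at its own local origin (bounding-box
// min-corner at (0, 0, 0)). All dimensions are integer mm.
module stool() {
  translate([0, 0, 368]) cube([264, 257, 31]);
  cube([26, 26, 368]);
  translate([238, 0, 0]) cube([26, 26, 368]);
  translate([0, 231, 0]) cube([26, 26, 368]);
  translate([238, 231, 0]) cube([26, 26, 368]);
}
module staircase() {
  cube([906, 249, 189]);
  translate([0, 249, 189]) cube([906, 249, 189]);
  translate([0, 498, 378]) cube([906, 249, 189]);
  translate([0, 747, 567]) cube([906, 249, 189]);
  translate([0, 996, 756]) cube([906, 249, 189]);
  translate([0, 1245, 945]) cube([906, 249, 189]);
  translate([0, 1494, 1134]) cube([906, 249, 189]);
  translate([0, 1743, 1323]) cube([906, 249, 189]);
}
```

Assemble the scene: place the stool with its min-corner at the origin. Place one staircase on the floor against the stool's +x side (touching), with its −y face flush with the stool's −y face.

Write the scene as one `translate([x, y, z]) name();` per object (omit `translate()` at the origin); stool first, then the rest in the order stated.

stool();
translate([264, 0, 0]) staircase();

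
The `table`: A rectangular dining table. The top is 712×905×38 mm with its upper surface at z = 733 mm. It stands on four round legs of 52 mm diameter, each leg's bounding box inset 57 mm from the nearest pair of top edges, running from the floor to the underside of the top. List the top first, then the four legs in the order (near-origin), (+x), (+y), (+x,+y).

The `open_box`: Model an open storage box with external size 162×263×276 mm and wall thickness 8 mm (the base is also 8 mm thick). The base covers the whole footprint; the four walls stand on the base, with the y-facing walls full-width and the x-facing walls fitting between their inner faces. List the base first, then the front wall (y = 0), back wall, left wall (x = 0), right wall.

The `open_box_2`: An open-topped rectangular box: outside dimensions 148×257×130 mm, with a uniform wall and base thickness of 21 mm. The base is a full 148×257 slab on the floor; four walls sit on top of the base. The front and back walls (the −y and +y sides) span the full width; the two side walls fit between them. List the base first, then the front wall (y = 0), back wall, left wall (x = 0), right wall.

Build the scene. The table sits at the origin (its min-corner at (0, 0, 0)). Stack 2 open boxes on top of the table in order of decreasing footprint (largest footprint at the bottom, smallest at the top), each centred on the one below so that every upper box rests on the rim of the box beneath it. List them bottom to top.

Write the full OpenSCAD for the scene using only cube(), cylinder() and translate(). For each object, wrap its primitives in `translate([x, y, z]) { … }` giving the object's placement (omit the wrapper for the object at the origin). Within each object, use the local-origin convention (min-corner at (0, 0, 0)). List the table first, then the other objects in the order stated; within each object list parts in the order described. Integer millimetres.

translate([0, 0, 695]) cube([712, 905, 38]);
translate([83, 83, 0]) cylinder(h = 695, r = 26);
translate([629, 83, 0]) cylinder(h = 695, r = 26);
translate([83, 822, 0]) cylinder(h = 695, r = 26);
translate([629, 822, 0]) cylinder(h = 695, r = 26);
translate([275, 321, 733]) {
  cube([162, 263, 8]);
  translate([0, 0, 8]) cube([162, 8, 268]);
  translate([0, 255, 8]) cube([162, 8, 268]);
  translate([0, 8, 8]) cube([8, 247, 268]);
  translate([154, 8, 8]) cube([8, 247, 268]);
}
translate([282, 324, 1009]) {
  cube([148, 257, 21]);
  translate([0, 0, 21]) cube([148, 21, 109]);
  translate([0, 236, 21]) cube([148, 21, 109]);
  translate([0, 21, 21]) cube([21, 215, 109]);
  translate([127, 21, 21]) cube([21, 215, 109]);
}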